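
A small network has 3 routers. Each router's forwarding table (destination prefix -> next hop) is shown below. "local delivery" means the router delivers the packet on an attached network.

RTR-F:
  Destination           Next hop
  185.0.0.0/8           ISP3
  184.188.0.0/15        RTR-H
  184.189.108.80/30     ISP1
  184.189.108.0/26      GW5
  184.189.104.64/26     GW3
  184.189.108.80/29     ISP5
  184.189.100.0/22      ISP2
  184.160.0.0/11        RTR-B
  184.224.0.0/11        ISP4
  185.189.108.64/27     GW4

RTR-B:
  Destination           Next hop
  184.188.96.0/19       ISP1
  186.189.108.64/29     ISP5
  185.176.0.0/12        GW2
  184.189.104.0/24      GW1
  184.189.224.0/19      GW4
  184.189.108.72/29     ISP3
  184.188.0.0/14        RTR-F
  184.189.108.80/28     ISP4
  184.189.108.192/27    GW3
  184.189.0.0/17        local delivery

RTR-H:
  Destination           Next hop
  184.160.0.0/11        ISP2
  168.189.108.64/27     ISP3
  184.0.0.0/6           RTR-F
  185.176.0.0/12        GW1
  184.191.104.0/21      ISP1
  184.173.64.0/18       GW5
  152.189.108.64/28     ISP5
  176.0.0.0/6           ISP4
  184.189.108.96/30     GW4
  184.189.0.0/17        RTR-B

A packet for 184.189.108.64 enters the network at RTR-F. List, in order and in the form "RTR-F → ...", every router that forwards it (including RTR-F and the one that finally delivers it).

RTR-F → RTR-H → RTR-B

At RTR-F: longest match for 184.189.108.64 is 184.188.0.0/15 -> RTR-H
At RTR-H: longest match for 184.189.108.64 is 184.189.0.0/17 -> RTR-B
At RTR-B: longest match for 184.189.108.64 is 184.189.0.0/17 -> local delivery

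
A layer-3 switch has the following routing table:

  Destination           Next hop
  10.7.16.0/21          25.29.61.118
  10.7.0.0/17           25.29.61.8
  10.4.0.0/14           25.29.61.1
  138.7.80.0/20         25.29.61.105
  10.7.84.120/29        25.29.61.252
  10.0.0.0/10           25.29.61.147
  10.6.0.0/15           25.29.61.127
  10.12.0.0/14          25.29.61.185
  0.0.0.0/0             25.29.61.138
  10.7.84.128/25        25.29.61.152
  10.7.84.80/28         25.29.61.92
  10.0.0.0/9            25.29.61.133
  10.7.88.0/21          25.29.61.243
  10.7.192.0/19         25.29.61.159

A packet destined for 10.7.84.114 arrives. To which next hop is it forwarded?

25.29.61.8

Routes whose prefix contains 10.7.84.114:
  0.0.0.0/0 (default, matches everything) -> 25.29.61.138
  10.0.0.0/9 (10.0.0.0 - 10.127.255.255) -> 25.29.61.133
  10.0.0.0/10 (10.0.0.0 - 10.63.255.255) -> 25.29.61.147
  10.4.0.0/14 (10.4.0.0 - 10.7.255.255) -> 25.29.61.1
  10.6.0.0/15 (10.6.0.0 - 10.7.255.255) -> 25.29.61.127
  10.7.0.0/17 (10.7.0.0 - 10.7.127.255) -> 25.29.61.8
More-specific entries that do NOT match:
  10.7.84.120/29 (10.7.84.120 - 10.7.84.127) does not contain 10.7.84.114
  10.7.84.80/28 (10.7.84.80 - 10.7.84.95) does not contain 10.7.84.114
  10.7.84.128/25 (10.7.84.128 - 10.7.84.255) does not contain 10.7.84.114
  10.7.16.0/21 (10.7.16.0 - 10.7.23.255) does not contain 10.7.84.114
  10.7.88.0/21 (10.7.88.0 - 10.7.95.255) does not contain 10.7.84.114
  138.7.80.0/20 (138.7.80.0 - 138.7.95.255) does not contain 10.7.84.114
  10.7.192.0/19 (10.7.192.0 - 10.7.223.255) does not contain 10.7.84.114
Longest matching prefix is /17 -> next hop 25.29.61.8.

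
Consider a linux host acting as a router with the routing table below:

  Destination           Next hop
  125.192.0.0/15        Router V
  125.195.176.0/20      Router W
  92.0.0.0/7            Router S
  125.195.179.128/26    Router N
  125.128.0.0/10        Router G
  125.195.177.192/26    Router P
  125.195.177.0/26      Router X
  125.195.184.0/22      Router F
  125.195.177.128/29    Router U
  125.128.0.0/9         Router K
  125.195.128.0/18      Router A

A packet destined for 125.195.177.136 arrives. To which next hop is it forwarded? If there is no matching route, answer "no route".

Routes whose prefix contains 125.195.177.136:
  125.128.0.0/9 (125.128.0.0 - 125.255.255.255) -> Router K
  125.195.128.0/18 (125.195.128.0 - 125.195.191.255) -> Router A
  125.195.176.0/20 (125.195.176.0 - 125.195.191.255) -> Router W
More-specific entries that do NOT match:
  125.195.177.128/29 (125.195.177.128 - 125.195.177.135) does not contain 125.195.177.136
  125.195.179.128/26 (125.195.179.128 - 125.195.179.191) does not contain 125.195.177.136
  125.195.177.192/26 (125.195.177.192 - 125.195.177.255) does not contain 125.195.177.136
  125.195.177.0/26 (125.195.177.0 - 125.195.177.63) does not contain 125.195.177.136
  125.195.184.0/22 (125.195.184.0 - 125.195.187.255) does not contain 125.195.177.136
Longest matching prefix is /20 -> next hop Router W.

Router W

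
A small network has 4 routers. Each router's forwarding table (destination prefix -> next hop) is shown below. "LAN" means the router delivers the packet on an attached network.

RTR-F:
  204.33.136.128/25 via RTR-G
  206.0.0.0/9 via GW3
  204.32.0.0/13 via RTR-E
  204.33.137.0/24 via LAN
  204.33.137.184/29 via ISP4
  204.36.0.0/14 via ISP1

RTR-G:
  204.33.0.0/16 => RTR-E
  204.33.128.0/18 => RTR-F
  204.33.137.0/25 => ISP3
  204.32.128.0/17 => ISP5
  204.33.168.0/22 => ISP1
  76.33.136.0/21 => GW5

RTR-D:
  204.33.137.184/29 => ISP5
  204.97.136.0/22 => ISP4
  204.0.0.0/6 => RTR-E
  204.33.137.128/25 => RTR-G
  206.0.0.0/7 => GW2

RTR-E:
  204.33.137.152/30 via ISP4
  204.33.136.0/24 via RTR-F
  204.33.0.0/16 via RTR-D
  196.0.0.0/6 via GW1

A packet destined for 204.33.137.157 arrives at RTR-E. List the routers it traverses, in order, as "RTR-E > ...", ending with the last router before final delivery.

At RTR-E: longest match for 204.33.137.157 is 204.33.0.0/16 -> RTR-D
At RTR-D: longest match for 204.33.137.157 is 204.33.137.128/25 -> RTR-G
At RTR-G: longest match for 204.33.137.157 is 204.33.128.0/18 -> RTR-F
At RTR-F: longest match for 204.33.137.157 is 204.33.137.0/24 -> LAN

RTR-E > RTR-D > RTR-G > RTR-F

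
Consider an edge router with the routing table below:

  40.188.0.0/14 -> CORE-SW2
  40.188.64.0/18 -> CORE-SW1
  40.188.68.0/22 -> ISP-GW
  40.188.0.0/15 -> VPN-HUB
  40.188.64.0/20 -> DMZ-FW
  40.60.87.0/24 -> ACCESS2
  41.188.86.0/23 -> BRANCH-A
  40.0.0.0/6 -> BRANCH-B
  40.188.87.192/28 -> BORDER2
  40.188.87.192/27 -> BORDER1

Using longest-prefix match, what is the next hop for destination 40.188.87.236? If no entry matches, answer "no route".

Routes whose prefix contains 40.188.87.236:
  40.0.0.0/6 (40.0.0.0 - 43.255.255.255) -> BRANCH-B
  40.188.0.0/14 (40.188.0.0 - 40.191.255.255) -> CORE-SW2
  40.188.0.0/15 (40.188.0.0 - 40.189.255.255) -> VPN-HUB
  40.188.64.0/18 (40.188.64.0 - 40.188.127.255) -> CORE-SW1
More-specific entries that do NOT match:
  40.188.87.192/28 (40.188.87.192 - 40.188.87.207) does not contain 40.188.87.236
  40.188.87.192/27 (40.188.87.192 - 40.188.87.223) does not contain 40.188.87.236
  40.60.87.0/24 (40.60.87.0 - 40.60.87.255) does not contain 40.188.87.236
  41.188.86.0/23 (41.188.86.0 - 41.188.87.255) does not contain 40.188.87.236
  40.188.68.0/22 (40.188.68.0 - 40.188.71.255) does not contain 40.188.87.236
  40.188.64.0/20 (40.188.64.0 - 40.188.79.255) does not contain 40.188.87.236
Longest matching prefix is /18 -> next hop CORE-SW1.

CORE-SW1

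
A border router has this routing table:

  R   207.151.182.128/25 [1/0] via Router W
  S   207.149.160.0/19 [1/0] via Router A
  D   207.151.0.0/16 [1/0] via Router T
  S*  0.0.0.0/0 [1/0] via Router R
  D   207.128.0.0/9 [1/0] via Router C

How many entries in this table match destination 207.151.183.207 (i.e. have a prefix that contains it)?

Prefixes containing 207.151.183.207:
  0.0.0.0/0 (default, matches everything)
  207.128.0.0/9 (207.128.0.0 - 207.255.255.255)
  207.151.0.0/16 (207.151.0.0 - 207.151.255.255)
Total matching entries: 3.

3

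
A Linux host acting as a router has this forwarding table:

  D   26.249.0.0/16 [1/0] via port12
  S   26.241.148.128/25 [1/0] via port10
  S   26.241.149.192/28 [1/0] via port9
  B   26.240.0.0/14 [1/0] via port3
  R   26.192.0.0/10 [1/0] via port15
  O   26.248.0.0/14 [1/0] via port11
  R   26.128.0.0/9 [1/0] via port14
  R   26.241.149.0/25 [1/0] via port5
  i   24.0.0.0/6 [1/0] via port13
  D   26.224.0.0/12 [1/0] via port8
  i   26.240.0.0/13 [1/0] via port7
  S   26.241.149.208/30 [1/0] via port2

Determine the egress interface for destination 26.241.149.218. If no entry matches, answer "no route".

Routes whose prefix contains 26.241.149.218:
  24.0.0.0/6 (24.0.0.0 - 27.255.255.255) -> port13
  26.128.0.0/9 (26.128.0.0 - 26.255.255.255) -> port14
  26.192.0.0/10 (26.192.0.0 - 26.255.255.255) -> port15
  26.240.0.0/13 (26.240.0.0 - 26.247.255.255) -> port7
  26.240.0.0/14 (26.240.0.0 - 26.243.255.255) -> port3
More-specific entries that do NOT match:
  26.241.149.208/30 (26.241.149.208 - 26.241.149.211) does not contain 26.241.149.218
  26.241.149.192/28 (26.241.149.192 - 26.241.149.207) does not contain 26.241.149.218
  26.241.148.128/25 (26.241.148.128 - 26.241.148.255) does not contain 26.241.149.218
  26.241.149.0/25 (26.241.149.0 - 26.241.149.127) does not contain 26.241.149.218
  26.249.0.0/16 (26.249.0.0 - 26.249.255.255) does not contain 26.241.149.218
Longest matching prefix is /14 -> interface port3.

port3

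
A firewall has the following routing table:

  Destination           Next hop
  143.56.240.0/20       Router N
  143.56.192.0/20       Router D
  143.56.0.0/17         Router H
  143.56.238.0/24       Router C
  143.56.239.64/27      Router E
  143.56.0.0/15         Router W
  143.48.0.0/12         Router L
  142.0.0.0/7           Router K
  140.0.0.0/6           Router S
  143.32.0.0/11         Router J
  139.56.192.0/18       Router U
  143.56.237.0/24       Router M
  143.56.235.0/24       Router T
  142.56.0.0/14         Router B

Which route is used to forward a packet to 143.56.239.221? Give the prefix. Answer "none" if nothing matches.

Entries matching 143.56.239.221:
  140.0.0.0/6 (140.0.0.0 - 143.255.255.255)
  142.0.0.0/7 (142.0.0.0 - 143.255.255.255)
  143.32.0.0/11 (143.32.0.0 - 143.63.255.255)
  143.48.0.0/12 (143.48.0.0 - 143.63.255.255)
  143.56.0.0/15 (143.56.0.0 - 143.57.255.255)
Most specific is 143.56.0.0/15.

143.56.0.0/15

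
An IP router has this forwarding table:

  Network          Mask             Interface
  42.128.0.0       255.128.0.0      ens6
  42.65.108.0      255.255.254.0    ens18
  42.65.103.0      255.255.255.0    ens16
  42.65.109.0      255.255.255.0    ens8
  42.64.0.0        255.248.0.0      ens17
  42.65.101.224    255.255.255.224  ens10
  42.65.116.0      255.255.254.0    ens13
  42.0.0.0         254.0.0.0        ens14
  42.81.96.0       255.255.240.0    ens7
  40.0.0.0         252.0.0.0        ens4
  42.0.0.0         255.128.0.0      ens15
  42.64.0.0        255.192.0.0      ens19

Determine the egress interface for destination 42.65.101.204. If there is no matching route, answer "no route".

Routes whose prefix contains 42.65.101.204:
  40.0.0.0/6 (40.0.0.0 - 43.255.255.255) -> ens4
  42.0.0.0/7 (42.0.0.0 - 43.255.255.255) -> ens14
  42.0.0.0/9 (42.0.0.0 - 42.127.255.255) -> ens15
  42.64.0.0/10 (42.64.0.0 - 42.127.255.255) -> ens19
  42.64.0.0/13 (42.64.0.0 - 42.71.255.255) -> ens17
More-specific entries that do NOT match:
  42.65.101.224/27 (42.65.101.224 - 42.65.101.255) does not contain 42.65.101.204
  42.65.103.0/24 (42.65.103.0 - 42.65.103.255) does not contain 42.65.101.204
  42.65.109.0/24 (42.65.109.0 - 42.65.109.255) does not contain 42.65.101.204
  42.65.108.0/23 (42.65.108.0 - 42.65.109.255) does not contain 42.65.101.204
  42.65.116.0/23 (42.65.116.0 - 42.65.117.255) does not contain 42.65.101.204
  42.81.96.0/20 (42.81.96.0 - 42.81.111.255) does not contain 42.65.101.204
Longest matching prefix is /13 -> interface ens17.

ens17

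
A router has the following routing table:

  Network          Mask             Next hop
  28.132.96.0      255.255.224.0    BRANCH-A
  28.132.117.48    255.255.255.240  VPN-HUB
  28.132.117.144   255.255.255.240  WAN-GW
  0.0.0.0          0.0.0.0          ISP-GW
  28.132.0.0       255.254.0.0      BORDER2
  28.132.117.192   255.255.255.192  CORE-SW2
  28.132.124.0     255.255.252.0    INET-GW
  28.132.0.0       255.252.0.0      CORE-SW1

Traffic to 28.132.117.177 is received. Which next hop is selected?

Routes whose prefix contains 28.132.117.177:
  0.0.0.0/0 (default, matches everything) -> ISP-GW
  28.132.0.0/14 (28.132.0.0 - 28.135.255.255) -> CORE-SW1
  28.132.0.0/15 (28.132.0.0 - 28.133.255.255) -> BORDER2
  28.132.96.0/19 (28.132.96.0 - 28.132.127.255) -> BRANCH-A
More-specific entries that do NOT match:
  28.132.117.48/28 (28.132.117.48 - 28.132.117.63) does not contain 28.132.117.177
  28.132.117.144/28 (28.132.117.144 - 28.132.117.159) does not contain 28.132.117.177
  28.132.117.192/26 (28.132.117.192 - 28.132.117.255) does not contain 28.132.117.177
  28.132.124.0/22 (28.132.124.0 - 28.132.127.255) does not contain 28.132.117.177
Longest matching prefix is /19 -> next hop BRANCH-A.

BRANCH-A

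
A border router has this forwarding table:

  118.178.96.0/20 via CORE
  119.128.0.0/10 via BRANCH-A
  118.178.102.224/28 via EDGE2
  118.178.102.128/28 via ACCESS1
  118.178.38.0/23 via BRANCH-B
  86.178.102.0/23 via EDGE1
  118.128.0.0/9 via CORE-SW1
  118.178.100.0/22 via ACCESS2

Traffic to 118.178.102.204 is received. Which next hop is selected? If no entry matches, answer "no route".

Routes whose prefix contains 118.178.102.204:
  118.128.0.0/9 (118.128.0.0 - 118.255.255.255) -> CORE-SW1
  118.178.96.0/20 (118.178.96.0 - 118.178.111.255) -> CORE
  118.178.100.0/22 (118.178.100.0 - 118.178.103.255) -> ACCESS2
More-specific entries that do NOT match:
  118.178.102.224/28 (118.178.102.224 - 118.178.102.239) does not contain 118.178.102.204
  118.178.102.128/28 (118.178.102.128 - 118.178.102.143) does not contain 118.178.102.204
  118.178.38.0/23 (118.178.38.0 - 118.178.39.255) does not contain 118.178.102.204
  86.178.102.0/23 (86.178.102.0 - 86.178.103.255) does not contain 118.178.102.204
Longest matching prefix is /22 -> next hop ACCESS2.

ACCESS2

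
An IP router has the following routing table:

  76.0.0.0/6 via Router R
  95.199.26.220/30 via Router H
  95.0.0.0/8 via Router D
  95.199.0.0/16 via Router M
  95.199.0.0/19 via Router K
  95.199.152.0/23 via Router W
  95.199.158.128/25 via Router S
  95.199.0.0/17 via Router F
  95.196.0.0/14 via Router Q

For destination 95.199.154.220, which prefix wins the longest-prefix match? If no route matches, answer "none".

95.199.0.0/16

Entries matching 95.199.154.220:
  95.0.0.0/8 (95.0.0.0 - 95.255.255.255)
  95.196.0.0/14 (95.196.0.0 - 95.199.255.255)
  95.199.0.0/16 (95.199.0.0 - 95.199.255.255)
Most specific is 95.199.0.0/16.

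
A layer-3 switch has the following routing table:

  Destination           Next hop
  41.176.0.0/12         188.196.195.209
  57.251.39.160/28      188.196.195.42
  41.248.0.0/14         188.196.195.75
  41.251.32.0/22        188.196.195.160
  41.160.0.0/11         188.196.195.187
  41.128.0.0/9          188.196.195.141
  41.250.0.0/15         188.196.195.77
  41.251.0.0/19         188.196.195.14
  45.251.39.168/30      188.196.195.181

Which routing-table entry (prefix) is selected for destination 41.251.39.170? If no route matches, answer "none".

Entries matching 41.251.39.170:
  41.128.0.0/9 (41.128.0.0 - 41.255.255.255)
  41.248.0.0/14 (41.248.0.0 - 41.251.255.255)
  41.250.0.0/15 (41.250.0.0 - 41.251.255.255)
Most specific is 41.250.0.0/15.

41.250.0.0/15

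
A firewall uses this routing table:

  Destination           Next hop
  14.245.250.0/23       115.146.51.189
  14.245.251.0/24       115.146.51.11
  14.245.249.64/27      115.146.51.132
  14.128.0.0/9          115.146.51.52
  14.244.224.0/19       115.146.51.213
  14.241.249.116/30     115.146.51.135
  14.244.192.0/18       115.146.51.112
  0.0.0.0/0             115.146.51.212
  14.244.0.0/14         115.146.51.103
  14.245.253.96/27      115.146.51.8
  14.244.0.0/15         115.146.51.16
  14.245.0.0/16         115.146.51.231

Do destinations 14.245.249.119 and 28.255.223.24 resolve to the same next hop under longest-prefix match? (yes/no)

no

14.245.249.119: longest match 14.245.0.0/16 -> 115.146.51.231
28.255.223.24: longest match 0.0.0.0/0 -> 115.146.51.212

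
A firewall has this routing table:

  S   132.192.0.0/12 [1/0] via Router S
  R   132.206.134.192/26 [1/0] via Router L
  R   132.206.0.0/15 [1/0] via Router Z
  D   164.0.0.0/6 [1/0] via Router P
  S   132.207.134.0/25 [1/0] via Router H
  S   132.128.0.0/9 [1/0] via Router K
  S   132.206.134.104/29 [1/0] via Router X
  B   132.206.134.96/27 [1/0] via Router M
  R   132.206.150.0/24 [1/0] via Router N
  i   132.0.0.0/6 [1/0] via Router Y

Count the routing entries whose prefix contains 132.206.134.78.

4

Prefixes containing 132.206.134.78:
  132.0.0.0/6 (132.0.0.0 - 135.255.255.255)
  132.128.0.0/9 (132.128.0.0 - 132.255.255.255)
  132.192.0.0/12 (132.192.0.0 - 132.207.255.255)
  132.206.0.0/15 (132.206.0.0 - 132.207.255.255)
Total matching entries: 4.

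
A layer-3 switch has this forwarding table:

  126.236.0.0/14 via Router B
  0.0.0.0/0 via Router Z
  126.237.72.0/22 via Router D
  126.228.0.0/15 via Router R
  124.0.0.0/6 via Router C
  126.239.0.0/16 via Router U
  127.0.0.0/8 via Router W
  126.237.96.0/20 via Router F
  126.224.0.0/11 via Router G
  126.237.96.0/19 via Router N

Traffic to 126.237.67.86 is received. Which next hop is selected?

Routes whose prefix contains 126.237.67.86:
  0.0.0.0/0 (default, matches everything) -> Router Z
  124.0.0.0/6 (124.0.0.0 - 127.255.255.255) -> Router C
  126.224.0.0/11 (126.224.0.0 - 126.255.255.255) -> Router G
  126.236.0.0/14 (126.236.0.0 - 126.239.255.255) -> Router B
More-specific entries that do NOT match:
  126.237.72.0/22 (126.237.72.0 - 126.237.75.255) does not contain 126.237.67.86
  126.237.96.0/20 (126.237.96.0 - 126.237.111.255) does not contain 126.237.67.86
  126.237.96.0/19 (126.237.96.0 - 126.237.127.255) does not contain 126.237.67.86
  126.239.0.0/16 (126.239.0.0 - 126.239.255.255) does not contain 126.237.67.86
  126.228.0.0/15 (126.228.0.0 - 126.229.255.255) does not contain 126.237.67.86
Longest matching prefix is /14 -> next hop Router B.

Router B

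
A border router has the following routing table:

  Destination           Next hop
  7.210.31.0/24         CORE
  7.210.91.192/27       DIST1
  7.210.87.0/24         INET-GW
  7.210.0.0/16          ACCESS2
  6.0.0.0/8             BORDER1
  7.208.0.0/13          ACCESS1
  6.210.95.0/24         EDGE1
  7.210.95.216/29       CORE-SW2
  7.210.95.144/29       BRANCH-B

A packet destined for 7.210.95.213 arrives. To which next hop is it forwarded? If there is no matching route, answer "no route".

ACCESS2

Routes whose prefix contains 7.210.95.213:
  7.208.0.0/13 (7.208.0.0 - 7.215.255.255) -> ACCESS1
  7.210.0.0/16 (7.210.0.0 - 7.210.255.255) -> ACCESS2
More-specific entries that do NOT match:
  7.210.95.216/29 (7.210.95.216 - 7.210.95.223) does not contain 7.210.95.213
  7.210.95.144/29 (7.210.95.144 - 7.210.95.151) does not contain 7.210.95.213
  7.210.91.192/27 (7.210.91.192 - 7.210.91.223) does not contain 7.210.95.213
  7.210.31.0/24 (7.210.31.0 - 7.210.31.255) does not contain 7.210.95.213
  7.210.87.0/24 (7.210.87.0 - 7.210.87.255) does not contain 7.210.95.213
  6.210.95.0/24 (6.210.95.0 - 6.210.95.255) does not contain 7.210.95.213
Longest matching prefix is /16 -> next hop ACCESS2.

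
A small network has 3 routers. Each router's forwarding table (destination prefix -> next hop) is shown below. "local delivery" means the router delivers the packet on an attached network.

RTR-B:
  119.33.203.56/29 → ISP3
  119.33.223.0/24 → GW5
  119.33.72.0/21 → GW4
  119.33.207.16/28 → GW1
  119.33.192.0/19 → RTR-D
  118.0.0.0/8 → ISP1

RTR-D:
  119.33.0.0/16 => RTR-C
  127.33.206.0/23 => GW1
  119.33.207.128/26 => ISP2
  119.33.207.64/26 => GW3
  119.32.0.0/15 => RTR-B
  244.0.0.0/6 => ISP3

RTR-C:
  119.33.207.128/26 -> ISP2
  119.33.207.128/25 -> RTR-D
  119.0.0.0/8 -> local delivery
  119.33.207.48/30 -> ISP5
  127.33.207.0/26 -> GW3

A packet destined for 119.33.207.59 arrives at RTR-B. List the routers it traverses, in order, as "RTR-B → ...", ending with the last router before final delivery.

RTR-B → RTR-D → RTR-C

At RTR-B: longest match for 119.33.207.59 is 119.33.192.0/19 -> RTR-D
At RTR-D: longest match for 119.33.207.59 is 119.33.0.0/16 -> RTR-C
At RTR-C: longest match for 119.33.207.59 is 119.0.0.0/8 -> local delivery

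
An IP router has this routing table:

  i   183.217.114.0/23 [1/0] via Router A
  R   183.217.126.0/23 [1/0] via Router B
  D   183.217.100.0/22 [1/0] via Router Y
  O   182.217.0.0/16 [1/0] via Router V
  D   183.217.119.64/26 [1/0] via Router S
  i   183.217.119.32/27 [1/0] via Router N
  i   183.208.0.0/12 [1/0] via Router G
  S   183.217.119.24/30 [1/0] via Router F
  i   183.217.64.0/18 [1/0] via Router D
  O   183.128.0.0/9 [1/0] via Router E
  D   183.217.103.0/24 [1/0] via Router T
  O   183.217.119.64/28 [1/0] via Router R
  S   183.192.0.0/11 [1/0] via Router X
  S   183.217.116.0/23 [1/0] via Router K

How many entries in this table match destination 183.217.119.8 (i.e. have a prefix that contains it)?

4

Prefixes containing 183.217.119.8:
  183.128.0.0/9 (183.128.0.0 - 183.255.255.255)
  183.192.0.0/11 (183.192.0.0 - 183.223.255.255)
  183.208.0.0/12 (183.208.0.0 - 183.223.255.255)
  183.217.64.0/18 (183.217.64.0 - 183.217.127.255)
Total matching entries: 4.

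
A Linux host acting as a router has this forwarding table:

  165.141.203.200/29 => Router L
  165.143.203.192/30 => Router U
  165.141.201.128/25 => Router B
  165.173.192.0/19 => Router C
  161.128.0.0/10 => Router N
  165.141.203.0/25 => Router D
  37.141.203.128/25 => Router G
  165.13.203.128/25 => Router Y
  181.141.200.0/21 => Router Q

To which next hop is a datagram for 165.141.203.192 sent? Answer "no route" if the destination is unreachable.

no route

No entry's prefix contains 165.141.203.192; there is no default route.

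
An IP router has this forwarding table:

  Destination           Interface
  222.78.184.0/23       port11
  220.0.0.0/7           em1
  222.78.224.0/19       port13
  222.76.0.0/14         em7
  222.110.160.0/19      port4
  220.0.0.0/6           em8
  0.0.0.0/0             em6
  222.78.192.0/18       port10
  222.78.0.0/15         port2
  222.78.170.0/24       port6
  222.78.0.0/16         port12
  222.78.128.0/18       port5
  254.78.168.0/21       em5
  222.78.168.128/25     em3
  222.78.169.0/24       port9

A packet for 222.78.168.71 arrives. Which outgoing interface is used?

Routes whose prefix contains 222.78.168.71:
  0.0.0.0/0 (default, matches everything) -> em6
  220.0.0.0/6 (220.0.0.0 - 223.255.255.255) -> em8
  222.76.0.0/14 (222.76.0.0 - 222.79.255.255) -> em7
  222.78.0.0/15 (222.78.0.0 - 222.79.255.255) -> port2
  222.78.0.0/16 (222.78.0.0 - 222.78.255.255) -> port12
  222.78.128.0/18 (222.78.128.0 - 222.78.191.255) -> port5
More-specific entries that do NOT match:
  222.78.168.128/25 (222.78.168.128 - 222.78.168.255) does not contain 222.78.168.71
  222.78.170.0/24 (222.78.170.0 - 222.78.170.255) does not contain 222.78.168.71
  222.78.169.0/24 (222.78.169.0 - 222.78.169.255) does not contain 222.78.168.71
  222.78.184.0/23 (222.78.184.0 - 222.78.185.255) does not contain 222.78.168.71
  254.78.168.0/21 (254.78.168.0 - 254.78.175.255) does not contain 222.78.168.71
  222.78.224.0/19 (222.78.224.0 - 222.78.255.255) does not contain 222.78.168.71
  222.110.160.0/19 (222.110.160.0 - 222.110.191.255) does not contain 222.78.168.71
Longest matching prefix is /18 -> interface port5.

port5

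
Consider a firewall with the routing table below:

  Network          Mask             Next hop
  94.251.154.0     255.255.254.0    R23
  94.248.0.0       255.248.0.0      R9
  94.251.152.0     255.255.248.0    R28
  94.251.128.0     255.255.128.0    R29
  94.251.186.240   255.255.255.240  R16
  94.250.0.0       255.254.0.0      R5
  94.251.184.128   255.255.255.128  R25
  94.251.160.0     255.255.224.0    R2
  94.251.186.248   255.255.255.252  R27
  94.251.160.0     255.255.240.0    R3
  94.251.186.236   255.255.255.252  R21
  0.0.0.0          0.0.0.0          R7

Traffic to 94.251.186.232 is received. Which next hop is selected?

R2

Routes whose prefix contains 94.251.186.232:
  0.0.0.0/0 (default, matches everything) -> R7
  94.248.0.0/13 (94.248.0.0 - 94.255.255.255) -> R9
  94.250.0.0/15 (94.250.0.0 - 94.251.255.255) -> R5
  94.251.128.0/17 (94.251.128.0 - 94.251.255.255) -> R29
  94.251.160.0/19 (94.251.160.0 - 94.251.191.255) -> R2
More-specific entries that do NOT match:
  94.251.186.248/30 (94.251.186.248 - 94.251.186.251) does not contain 94.251.186.232
  94.251.186.236/30 (94.251.186.236 - 94.251.186.239) does not contain 94.251.186.232
  94.251.186.240/28 (94.251.186.240 - 94.251.186.255) does not contain 94.251.186.232
  94.251.184.128/25 (94.251.184.128 - 94.251.184.255) does not contain 94.251.186.232
  94.251.154.0/23 (94.251.154.0 - 94.251.155.255) does not contain 94.251.186.232
  94.251.152.0/21 (94.251.152.0 - 94.251.159.255) does not contain 94.251.186.232
  94.251.160.0/20 (94.251.160.0 - 94.251.175.255) does not contain 94.251.186.232
Longest matching prefix is /19 -> next hop R2.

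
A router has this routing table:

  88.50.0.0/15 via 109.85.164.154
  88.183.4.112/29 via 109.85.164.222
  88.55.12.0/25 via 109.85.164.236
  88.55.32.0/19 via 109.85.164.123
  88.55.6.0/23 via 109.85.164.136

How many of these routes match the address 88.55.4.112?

0

No listed prefix contains 88.55.4.112.
Total matching entries: 0.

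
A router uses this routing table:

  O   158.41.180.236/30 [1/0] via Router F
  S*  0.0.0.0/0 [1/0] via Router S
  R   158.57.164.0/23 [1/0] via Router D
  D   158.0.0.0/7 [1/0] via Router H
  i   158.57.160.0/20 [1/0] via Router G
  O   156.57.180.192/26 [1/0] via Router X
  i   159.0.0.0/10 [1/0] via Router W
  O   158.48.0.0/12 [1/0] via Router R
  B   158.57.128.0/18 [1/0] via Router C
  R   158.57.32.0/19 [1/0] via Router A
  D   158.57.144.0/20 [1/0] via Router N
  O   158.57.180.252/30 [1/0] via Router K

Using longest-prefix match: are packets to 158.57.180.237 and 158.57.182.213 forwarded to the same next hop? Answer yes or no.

yes

158.57.180.237: longest match 158.57.128.0/18 -> Router C
158.57.182.213: longest match 158.57.128.0/18 -> Router C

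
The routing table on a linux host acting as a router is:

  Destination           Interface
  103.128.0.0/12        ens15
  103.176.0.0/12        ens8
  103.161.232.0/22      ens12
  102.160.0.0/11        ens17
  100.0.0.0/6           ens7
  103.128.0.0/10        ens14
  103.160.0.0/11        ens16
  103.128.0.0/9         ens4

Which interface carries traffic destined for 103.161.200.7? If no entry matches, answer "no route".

Routes whose prefix contains 103.161.200.7:
  100.0.0.0/6 (100.0.0.0 - 103.255.255.255) -> ens7
  103.128.0.0/9 (103.128.0.0 - 103.255.255.255) -> ens4
  103.128.0.0/10 (103.128.0.0 - 103.191.255.255) -> ens14
  103.160.0.0/11 (103.160.0.0 - 103.191.255.255) -> ens16
More-specific entries that do NOT match:
  103.161.232.0/22 (103.161.232.0 - 103.161.235.255) does not contain 103.161.200.7
  103.128.0.0/12 (103.128.0.0 - 103.143.255.255) does not contain 103.161.200.7
  103.176.0.0/12 (103.176.0.0 - 103.191.255.255) does not contain 103.161.200.7
Longest matching prefix is /11 -> interface ens16.

ens16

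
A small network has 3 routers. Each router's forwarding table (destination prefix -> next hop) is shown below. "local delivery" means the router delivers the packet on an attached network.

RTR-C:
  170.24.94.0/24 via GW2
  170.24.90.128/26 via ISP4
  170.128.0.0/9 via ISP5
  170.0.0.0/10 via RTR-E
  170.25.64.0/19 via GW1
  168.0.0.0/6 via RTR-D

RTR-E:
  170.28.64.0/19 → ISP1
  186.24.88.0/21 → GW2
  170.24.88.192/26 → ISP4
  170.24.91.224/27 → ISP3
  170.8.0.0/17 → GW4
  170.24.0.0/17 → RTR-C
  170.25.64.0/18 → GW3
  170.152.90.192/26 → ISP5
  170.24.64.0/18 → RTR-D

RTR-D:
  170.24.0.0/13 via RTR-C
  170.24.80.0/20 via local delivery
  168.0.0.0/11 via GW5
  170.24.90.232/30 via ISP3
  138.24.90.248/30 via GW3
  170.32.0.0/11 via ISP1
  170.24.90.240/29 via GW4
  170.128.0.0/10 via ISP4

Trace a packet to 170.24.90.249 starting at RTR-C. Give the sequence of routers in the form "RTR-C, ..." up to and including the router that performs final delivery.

At RTR-C: longest match for 170.24.90.249 is 170.0.0.0/10 -> RTR-E
At RTR-E: longest match for 170.24.90.249 is 170.24.64.0/18 -> RTR-D
At RTR-D: longest match for 170.24.90.249 is 170.24.80.0/20 -> local delivery

RTR-C, RTR-E, RTR-D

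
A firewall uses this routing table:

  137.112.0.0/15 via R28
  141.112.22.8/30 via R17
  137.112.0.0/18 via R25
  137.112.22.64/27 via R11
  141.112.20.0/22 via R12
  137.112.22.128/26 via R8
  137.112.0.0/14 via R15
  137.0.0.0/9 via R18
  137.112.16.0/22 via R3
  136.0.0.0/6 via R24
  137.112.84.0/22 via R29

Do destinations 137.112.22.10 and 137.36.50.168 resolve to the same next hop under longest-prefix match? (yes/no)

no

137.112.22.10: longest match 137.112.0.0/18 -> R25
137.36.50.168: longest match 137.0.0.0/9 -> R18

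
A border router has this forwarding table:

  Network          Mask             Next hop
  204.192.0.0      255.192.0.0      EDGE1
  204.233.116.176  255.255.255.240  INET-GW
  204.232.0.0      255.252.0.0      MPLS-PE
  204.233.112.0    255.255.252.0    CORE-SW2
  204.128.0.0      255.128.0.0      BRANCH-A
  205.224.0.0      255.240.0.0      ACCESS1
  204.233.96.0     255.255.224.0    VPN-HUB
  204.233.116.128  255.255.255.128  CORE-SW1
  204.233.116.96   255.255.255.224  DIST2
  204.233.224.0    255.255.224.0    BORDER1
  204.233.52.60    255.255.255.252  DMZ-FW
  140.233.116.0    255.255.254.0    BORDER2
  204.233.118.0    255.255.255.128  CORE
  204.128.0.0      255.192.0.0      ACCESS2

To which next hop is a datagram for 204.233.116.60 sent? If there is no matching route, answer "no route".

Routes whose prefix contains 204.233.116.60:
  204.128.0.0/9 (204.128.0.0 - 204.255.255.255) -> BRANCH-A
  204.192.0.0/10 (204.192.0.0 - 204.255.255.255) -> EDGE1
  204.232.0.0/14 (204.232.0.0 - 204.235.255.255) -> MPLS-PE
  204.233.96.0/19 (204.233.96.0 - 204.233.127.255) -> VPN-HUB
More-specific entries that do NOT match:
  204.233.52.60/30 (204.233.52.60 - 204.233.52.63) does not contain 204.233.116.60
  204.233.116.176/28 (204.233.116.176 - 204.233.116.191) does not contain 204.233.116.60
  204.233.116.96/27 (204.233.116.96 - 204.233.116.127) does not contain 204.233.116.60
  204.233.116.128/25 (204.233.116.128 - 204.233.116.255) does not contain 204.233.116.60
  204.233.118.0/25 (204.233.118.0 - 204.233.118.127) does not contain 204.233.116.60
  140.233.116.0/23 (140.233.116.0 - 140.233.117.255) does not contain 204.233.116.60
  204.233.112.0/22 (204.233.112.0 - 204.233.115.255) does not contain 204.233.116.60
Longest matching prefix is /19 -> next hop VPN-HUB.

VPN-HUB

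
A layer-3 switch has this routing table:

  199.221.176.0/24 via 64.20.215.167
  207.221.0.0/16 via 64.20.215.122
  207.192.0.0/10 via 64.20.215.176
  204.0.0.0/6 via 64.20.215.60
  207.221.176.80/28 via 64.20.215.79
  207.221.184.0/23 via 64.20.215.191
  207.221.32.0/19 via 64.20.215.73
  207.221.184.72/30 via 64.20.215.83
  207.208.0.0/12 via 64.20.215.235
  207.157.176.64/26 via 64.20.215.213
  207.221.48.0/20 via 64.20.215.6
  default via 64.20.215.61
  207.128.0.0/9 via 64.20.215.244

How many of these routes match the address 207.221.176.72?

Prefixes containing 207.221.176.72:
  0.0.0.0/0 (default, matches everything)
  204.0.0.0/6 (204.0.0.0 - 207.255.255.255)
  207.128.0.0/9 (207.128.0.0 - 207.255.255.255)
  207.192.0.0/10 (207.192.0.0 - 207.255.255.255)
  207.208.0.0/12 (207.208.0.0 - 207.223.255.255)
  207.221.0.0/16 (207.221.0.0 - 207.221.255.255)
Total matching entries: 6.

6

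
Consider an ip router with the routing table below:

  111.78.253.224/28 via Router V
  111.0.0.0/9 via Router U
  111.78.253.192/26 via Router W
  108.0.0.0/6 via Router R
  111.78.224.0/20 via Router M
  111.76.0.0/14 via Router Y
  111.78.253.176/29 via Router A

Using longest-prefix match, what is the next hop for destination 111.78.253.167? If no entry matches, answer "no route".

Router Y

Routes whose prefix contains 111.78.253.167:
  108.0.0.0/6 (108.0.0.0 - 111.255.255.255) -> Router R
  111.0.0.0/9 (111.0.0.0 - 111.127.255.255) -> Router U
  111.76.0.0/14 (111.76.0.0 - 111.79.255.255) -> Router Y
More-specific entries that do NOT match:
  111.78.253.176/29 (111.78.253.176 - 111.78.253.183) does not contain 111.78.253.167
  111.78.253.224/28 (111.78.253.224 - 111.78.253.239) does not contain 111.78.253.167
  111.78.253.192/26 (111.78.253.192 - 111.78.253.255) does not contain 111.78.253.167
  111.78.224.0/20 (111.78.224.0 - 111.78.239.255) does not contain 111.78.253.167
Longest matching prefix is /14 -> next hop Router Y.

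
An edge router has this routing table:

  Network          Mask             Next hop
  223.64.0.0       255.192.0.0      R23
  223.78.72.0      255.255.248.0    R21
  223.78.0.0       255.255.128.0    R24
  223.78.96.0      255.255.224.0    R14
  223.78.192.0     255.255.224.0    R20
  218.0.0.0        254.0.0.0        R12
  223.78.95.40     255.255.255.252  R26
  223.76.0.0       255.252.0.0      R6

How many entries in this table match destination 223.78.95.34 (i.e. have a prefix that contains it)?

Prefixes containing 223.78.95.34:
  223.64.0.0/10 (223.64.0.0 - 223.127.255.255)
  223.76.0.0/14 (223.76.0.0 - 223.79.255.255)
  223.78.0.0/17 (223.78.0.0 - 223.78.127.255)
Total matching entries: 3.

3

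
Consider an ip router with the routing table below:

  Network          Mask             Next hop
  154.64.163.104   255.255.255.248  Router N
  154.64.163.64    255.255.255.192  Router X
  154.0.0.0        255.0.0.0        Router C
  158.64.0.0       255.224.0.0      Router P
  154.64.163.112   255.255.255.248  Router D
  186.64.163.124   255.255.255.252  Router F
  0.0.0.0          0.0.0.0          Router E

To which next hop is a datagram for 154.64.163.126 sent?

Router X

Routes whose prefix contains 154.64.163.126:
  0.0.0.0/0 (default, matches everything) -> Router E
  154.0.0.0/8 (154.0.0.0 - 154.255.255.255) -> Router C
  154.64.163.64/26 (154.64.163.64 - 154.64.163.127) -> Router X
More-specific entries that do NOT match:
  186.64.163.124/30 (186.64.163.124 - 186.64.163.127) does not contain 154.64.163.126
  154.64.163.104/29 (154.64.163.104 - 154.64.163.111) does not contain 154.64.163.126
  154.64.163.112/29 (154.64.163.112 - 154.64.163.119) does not contain 154.64.163.126
Longest matching prefix is /26 -> next hop Router X.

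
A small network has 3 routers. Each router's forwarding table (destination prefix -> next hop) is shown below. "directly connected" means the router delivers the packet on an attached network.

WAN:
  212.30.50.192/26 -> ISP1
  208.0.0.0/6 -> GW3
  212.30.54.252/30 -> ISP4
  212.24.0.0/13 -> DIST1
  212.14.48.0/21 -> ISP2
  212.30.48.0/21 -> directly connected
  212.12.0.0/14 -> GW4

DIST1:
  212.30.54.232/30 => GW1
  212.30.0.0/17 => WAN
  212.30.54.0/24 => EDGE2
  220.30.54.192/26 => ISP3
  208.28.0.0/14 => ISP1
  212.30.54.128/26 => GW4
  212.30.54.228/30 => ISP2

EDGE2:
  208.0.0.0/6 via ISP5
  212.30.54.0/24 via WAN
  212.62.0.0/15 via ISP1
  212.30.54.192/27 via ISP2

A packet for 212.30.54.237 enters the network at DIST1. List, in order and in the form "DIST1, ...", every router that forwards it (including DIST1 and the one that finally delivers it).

At DIST1: longest match for 212.30.54.237 is 212.30.54.0/24 -> EDGE2
At EDGE2: longest match for 212.30.54.237 is 212.30.54.0/24 -> WAN
At WAN: longest match for 212.30.54.237 is 212.30.48.0/21 -> directly connected

DIST1, EDGE2, WAN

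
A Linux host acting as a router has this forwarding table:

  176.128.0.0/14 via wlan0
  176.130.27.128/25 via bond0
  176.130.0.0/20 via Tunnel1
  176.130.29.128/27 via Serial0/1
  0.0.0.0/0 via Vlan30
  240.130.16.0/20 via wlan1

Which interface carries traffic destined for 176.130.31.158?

wlan0

Routes whose prefix contains 176.130.31.158:
  0.0.0.0/0 (default, matches everything) -> Vlan30
  176.128.0.0/14 (176.128.0.0 - 176.131.255.255) -> wlan0
More-specific entries that do NOT match:
  176.130.29.128/27 (176.130.29.128 - 176.130.29.159) does not contain 176.130.31.158
  176.130.27.128/25 (176.130.27.128 - 176.130.27.255) does not contain 176.130.31.158
  176.130.0.0/20 (176.130.0.0 - 176.130.15.255) does not contain 176.130.31.158
  240.130.16.0/20 (240.130.16.0 - 240.130.31.255) does not contain 176.130.31.158
Longest matching prefix is /14 -> interface wlan0.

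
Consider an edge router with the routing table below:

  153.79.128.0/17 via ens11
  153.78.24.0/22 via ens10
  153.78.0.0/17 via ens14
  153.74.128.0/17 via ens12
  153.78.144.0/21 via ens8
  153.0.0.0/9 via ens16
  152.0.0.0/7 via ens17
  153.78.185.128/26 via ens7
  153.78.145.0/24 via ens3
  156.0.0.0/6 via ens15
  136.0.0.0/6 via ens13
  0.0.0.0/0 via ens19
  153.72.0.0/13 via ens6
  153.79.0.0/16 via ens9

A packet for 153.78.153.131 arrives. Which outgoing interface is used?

Routes whose prefix contains 153.78.153.131:
  0.0.0.0/0 (default, matches everything) -> ens19
  152.0.0.0/7 (152.0.0.0 - 153.255.255.255) -> ens17
  153.0.0.0/9 (153.0.0.0 - 153.127.255.255) -> ens16
  153.72.0.0/13 (153.72.0.0 - 153.79.255.255) -> ens6
More-specific entries that do NOT match:
  153.78.185.128/26 (153.78.185.128 - 153.78.185.191) does not contain 153.78.153.131
  153.78.145.0/24 (153.78.145.0 - 153.78.145.255) does not contain 153.78.153.131
  153.78.24.0/22 (153.78.24.0 - 153.78.27.255) does not contain 153.78.153.131
  153.78.144.0/21 (153.78.144.0 - 153.78.151.255) does not contain 153.78.153.131
  153.79.128.0/17 (153.79.128.0 - 153.79.255.255) does not contain 153.78.153.131
  153.78.0.0/17 (153.78.0.0 - 153.78.127.255) does not contain 153.78.153.131
  153.74.128.0/17 (153.74.128.0 - 153.74.255.255) does not contain 153.78.153.131
  153.79.0.0/16 (153.79.0.0 - 153.79.255.255) does not contain 153.78.153.131
Longest matching prefix is /13 -> interface ens6.

ens6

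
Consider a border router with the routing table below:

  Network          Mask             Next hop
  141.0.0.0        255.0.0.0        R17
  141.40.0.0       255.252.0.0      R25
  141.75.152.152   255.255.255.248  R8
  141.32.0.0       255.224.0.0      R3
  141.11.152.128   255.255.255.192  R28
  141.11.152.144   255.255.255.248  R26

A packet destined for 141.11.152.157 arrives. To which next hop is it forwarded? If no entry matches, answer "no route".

R28

Routes whose prefix contains 141.11.152.157:
  141.0.0.0/8 (141.0.0.0 - 141.255.255.255) -> R17
  141.11.152.128/26 (141.11.152.128 - 141.11.152.191) -> R28
More-specific entries that do NOT match:
  141.75.152.152/29 (141.75.152.152 - 141.75.152.159) does not contain 141.11.152.157
  141.11.152.144/29 (141.11.152.144 - 141.11.152.151) does not contain 141.11.152.157
Longest matching prefix is /26 -> next hop R28.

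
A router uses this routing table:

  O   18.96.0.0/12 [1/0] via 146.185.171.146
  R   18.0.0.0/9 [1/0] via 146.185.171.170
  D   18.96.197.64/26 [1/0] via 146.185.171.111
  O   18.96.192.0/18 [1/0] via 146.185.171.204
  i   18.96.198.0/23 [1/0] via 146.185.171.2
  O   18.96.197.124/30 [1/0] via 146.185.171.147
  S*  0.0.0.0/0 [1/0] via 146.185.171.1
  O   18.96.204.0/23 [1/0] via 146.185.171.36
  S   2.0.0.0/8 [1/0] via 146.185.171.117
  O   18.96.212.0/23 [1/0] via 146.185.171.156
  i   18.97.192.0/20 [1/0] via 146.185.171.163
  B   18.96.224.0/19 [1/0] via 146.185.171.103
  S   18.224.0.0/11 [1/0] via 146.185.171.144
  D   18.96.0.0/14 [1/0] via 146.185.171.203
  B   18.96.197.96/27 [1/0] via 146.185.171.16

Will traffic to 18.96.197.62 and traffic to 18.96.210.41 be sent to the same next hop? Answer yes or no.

yes

18.96.197.62: longest match 18.96.192.0/18 -> 146.185.171.204
18.96.210.41: longest match 18.96.192.0/18 -> 146.185.171.204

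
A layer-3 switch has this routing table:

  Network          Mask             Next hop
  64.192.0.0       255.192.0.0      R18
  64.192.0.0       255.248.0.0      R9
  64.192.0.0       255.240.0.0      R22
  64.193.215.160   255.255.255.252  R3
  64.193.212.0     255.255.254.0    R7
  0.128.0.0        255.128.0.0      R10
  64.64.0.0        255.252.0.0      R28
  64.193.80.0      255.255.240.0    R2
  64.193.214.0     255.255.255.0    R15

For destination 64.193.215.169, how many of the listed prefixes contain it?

3

Prefixes containing 64.193.215.169:
  64.192.0.0/10 (64.192.0.0 - 64.255.255.255)
  64.192.0.0/12 (64.192.0.0 - 64.207.255.255)
  64.192.0.0/13 (64.192.0.0 - 64.199.255.255)
Total matching entries: 3.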